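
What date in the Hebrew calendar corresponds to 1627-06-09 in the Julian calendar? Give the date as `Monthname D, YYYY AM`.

The source date corresponds to 19 June 1627 in the Gregorian calendar (JDN 2315479).
That day falls on 5 Tammuz 5387 AM in the Hebrew calendar.

Tammuz 5, 5387 AM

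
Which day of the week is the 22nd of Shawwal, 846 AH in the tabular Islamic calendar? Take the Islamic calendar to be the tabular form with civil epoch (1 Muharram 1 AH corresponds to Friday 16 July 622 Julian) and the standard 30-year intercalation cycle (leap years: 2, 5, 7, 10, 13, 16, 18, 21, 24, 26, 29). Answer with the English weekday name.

This is JDN 2248167 (4 March 1443 Gregorian).
2248167 ≡ 5 (mod 7); counting from Monday = 0 gives Saturday.

Saturday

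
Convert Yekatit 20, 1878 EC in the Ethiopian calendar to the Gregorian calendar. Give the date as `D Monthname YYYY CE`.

26 February 1886 CE

Both dates share Julian Day Number 2409964; in the Gregorian calendar that is 26 February 1886 CE.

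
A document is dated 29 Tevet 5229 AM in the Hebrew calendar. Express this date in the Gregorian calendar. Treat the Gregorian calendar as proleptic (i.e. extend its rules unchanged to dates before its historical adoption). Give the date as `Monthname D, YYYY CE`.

Julian Day Number of the source date = 2257623.
Converting JDN 2257623 to the Gregorian calendar gives 22 January 1469 CE.

January 22, 1469 CE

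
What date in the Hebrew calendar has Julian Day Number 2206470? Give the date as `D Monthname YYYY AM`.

The proleptic Gregorian equivalent of JDN 2206470 is 3 January 1329.
In the Hebrew calendar that day is 23 Tevet 5089 AM.

23 Tevet 5089 AM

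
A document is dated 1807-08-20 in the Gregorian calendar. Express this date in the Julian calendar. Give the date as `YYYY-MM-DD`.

At this point the Julian calendar is 12 days behind the Gregorian.
20 August 1807 Gregorian − 12 days → 8 August 1807 Julian.

1807-08-08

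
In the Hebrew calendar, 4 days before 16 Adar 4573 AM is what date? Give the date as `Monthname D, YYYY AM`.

Counting 4 days back from JDN 2018057 reaches JDN 2018053, which is Adar 12, 4573 AM.

Adar 12, 4573 AM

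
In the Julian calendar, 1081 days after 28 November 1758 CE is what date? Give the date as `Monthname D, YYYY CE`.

November 13, 1761 CE

JDN of 28 November 1758 CE = 2363499.
2363499 + 1081 = 2364580.
JDN 2364580 in the Julian calendar is November 13, 1761 CE.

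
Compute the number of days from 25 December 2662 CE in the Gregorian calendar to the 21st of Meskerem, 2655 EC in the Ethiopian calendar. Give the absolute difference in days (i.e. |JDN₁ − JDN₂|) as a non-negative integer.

80

JDN of the first date = 2693694.
JDN of the second date = 2693614.
|2693614 − 2693694| = 80.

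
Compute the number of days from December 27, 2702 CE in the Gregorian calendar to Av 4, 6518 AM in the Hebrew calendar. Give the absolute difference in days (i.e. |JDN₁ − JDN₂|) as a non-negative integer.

First date → JDN 2708305; second date → JDN 2728610.
The interval is |2708305 − 2728610| = 20305 days.

20305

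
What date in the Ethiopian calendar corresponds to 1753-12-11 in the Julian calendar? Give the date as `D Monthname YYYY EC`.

15 Tahsas 1746 EC

Both dates share Julian Day Number 2361686; in the Ethiopian calendar that is 15 Tahsas 1746 EC.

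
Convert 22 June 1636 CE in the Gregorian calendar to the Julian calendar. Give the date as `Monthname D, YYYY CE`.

For dates in this range the Gregorian date is 10 days ahead of the Julian.
22 June 1636 Gregorian − 10 days → 12 June 1636 Julian.

June 12, 1636 CE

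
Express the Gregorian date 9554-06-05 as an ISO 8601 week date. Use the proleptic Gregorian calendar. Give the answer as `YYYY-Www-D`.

9554-W22-6

The weekday is Saturday (ISO weekday 6).
That Saturday belongs to ISO week 22 of ISO year 9554.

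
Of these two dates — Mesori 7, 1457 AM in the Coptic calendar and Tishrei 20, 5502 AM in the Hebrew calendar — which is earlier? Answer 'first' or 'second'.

first

First date → JDN 2357170; second date → JDN 2357220.
JDN 2357170 < JDN 2357220, so the first date is earlier.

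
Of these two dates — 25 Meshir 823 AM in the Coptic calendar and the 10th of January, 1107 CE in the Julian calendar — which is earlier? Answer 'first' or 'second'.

second

Converting both to JDN: 2125439 vs 2125399; the smaller is the second.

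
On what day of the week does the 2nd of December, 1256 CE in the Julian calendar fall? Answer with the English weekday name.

In the proleptic Gregorian calendar this is 9 December 1256 (JDN 2180148).
2180148 ≡ 5 (mod 7); counting from Monday = 0 gives Saturday.

Saturday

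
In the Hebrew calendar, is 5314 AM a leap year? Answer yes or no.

Hebrew year 5314 is year 13 of its 19-year Metonic cycle; leap years are at positions 3, 6, 8, 11, 14, 17, 19, so it is a common year (12 months).

no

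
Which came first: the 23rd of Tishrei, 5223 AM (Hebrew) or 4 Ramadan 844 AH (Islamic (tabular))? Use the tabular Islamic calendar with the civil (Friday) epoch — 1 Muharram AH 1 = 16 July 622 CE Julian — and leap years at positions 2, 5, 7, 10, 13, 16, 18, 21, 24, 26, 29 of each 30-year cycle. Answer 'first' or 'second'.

second

First date → JDN 2255313; second date → JDN 2247410.
JDN 2247410 < JDN 2255313, so the second date is earlier.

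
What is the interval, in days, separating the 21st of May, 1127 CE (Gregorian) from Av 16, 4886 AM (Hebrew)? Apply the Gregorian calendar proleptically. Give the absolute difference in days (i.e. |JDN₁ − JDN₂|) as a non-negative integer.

280

First date → JDN 2132828; second date → JDN 2132548.
The interval is |2132828 − 2132548| = 280 days.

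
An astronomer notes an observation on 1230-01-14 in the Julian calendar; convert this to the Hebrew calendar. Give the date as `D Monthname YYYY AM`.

28 Tevet 4990 AM

Julian Day Number of the source date = 2170329.
Converting JDN 2170329 to the Hebrew calendar gives 28 Tevet 4990 AM.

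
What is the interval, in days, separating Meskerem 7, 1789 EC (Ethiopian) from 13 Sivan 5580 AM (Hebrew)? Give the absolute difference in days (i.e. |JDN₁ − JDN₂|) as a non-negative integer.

JDN of the first date = 2377294.
JDN of the second date = 2385947.
|2385947 − 2377294| = 8653.

8653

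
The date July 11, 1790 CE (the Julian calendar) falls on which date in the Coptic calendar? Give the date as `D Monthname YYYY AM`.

Julian Day Number of the source date = 2375047.
Converting JDN 2375047 to the Coptic calendar gives 17 Epip 1506 AM.

17 Epip 1506 AM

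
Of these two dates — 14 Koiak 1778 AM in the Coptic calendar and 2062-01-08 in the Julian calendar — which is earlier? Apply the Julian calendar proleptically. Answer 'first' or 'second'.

first

First date → JDN 2474182; second date → JDN 2474211.
JDN 2474182 < JDN 2474211, so the first date is earlier.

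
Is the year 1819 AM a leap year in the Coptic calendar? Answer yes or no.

1819 mod 4 = 3; in the Coptic calendar a year is leap when year mod 4 = 3, so it is a leap year.

yes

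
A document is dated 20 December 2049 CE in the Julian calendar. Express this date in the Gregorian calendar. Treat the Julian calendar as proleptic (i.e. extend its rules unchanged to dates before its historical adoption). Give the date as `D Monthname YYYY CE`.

2 January 2050 CE

The Julian–Gregorian offset here is 13 days (Julian trailing).
20 December 2049 Julian + 13 days → 2 January 2050 Gregorian.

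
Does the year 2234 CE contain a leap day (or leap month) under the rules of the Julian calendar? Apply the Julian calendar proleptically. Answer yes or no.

no

2234 mod 4 = 2, so it is a common year in the Julian calendar.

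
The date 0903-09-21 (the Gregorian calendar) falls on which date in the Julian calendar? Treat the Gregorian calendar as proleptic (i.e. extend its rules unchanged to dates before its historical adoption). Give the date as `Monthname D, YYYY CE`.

The Julian–Gregorian offset here is 5 days (Julian trailing).
21 September 903 Gregorian − 5 days → 16 September 903 Julian.

September 16, 903 CE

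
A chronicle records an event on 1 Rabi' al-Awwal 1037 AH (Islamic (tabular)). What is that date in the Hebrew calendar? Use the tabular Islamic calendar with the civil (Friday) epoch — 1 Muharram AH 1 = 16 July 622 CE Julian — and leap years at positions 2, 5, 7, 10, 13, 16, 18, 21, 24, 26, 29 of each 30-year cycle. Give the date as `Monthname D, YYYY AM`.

Kislev 2, 5388 AM

The source date corresponds to 10 November 1627 in the Gregorian calendar (JDN 2315623).
That day falls on 2 Kislev 5388 AM in the Hebrew calendar.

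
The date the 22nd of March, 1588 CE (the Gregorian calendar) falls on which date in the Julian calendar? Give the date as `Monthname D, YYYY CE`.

March 12, 1588 CE

For dates in this range the Gregorian date is 10 days ahead of the Julian.
22 March 1588 Gregorian − 10 days → 12 March 1588 Julian.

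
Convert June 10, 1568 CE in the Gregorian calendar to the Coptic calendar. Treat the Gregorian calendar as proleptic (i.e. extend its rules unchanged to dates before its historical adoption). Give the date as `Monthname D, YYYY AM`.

Paoni 6, 1284 AM

Both dates share Julian Day Number 2293921; in the Coptic calendar that is 6 Paoni 1284 AM.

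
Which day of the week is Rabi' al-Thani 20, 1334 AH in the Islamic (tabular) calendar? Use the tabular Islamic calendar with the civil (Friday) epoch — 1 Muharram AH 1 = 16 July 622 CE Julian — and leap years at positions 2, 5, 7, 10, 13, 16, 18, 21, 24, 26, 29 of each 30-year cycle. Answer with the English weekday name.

In the Gregorian calendar this is 25 February 1916 (JDN 2420919).
JDN 2420919 mod 7 = 4, and JDN 0 was a Monday, so this is a Friday.

Friday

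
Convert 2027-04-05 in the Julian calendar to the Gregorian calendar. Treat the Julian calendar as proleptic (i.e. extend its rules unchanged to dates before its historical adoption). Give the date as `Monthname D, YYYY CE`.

April 18, 2027 CE

For dates in this range the Gregorian date is 13 days ahead of the Julian.
5 April 2027 Julian + 13 days → 18 April 2027 Gregorian.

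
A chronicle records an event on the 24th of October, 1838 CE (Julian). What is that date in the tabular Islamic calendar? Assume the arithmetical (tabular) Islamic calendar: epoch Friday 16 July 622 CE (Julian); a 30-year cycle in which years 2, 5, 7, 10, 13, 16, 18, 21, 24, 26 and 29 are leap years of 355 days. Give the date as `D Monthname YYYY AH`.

17 Sha'ban 1254 AH

The source date corresponds to 5 November 1838 in the Gregorian calendar (JDN 2392684).
That day falls on 17 Sha'ban 1254 AH in the tabular Islamic calendar.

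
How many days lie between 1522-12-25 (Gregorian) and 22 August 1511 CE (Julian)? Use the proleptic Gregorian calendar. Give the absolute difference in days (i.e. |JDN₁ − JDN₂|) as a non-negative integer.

JDN of the first date = 2277317.
JDN of the second date = 2273184.
|2273184 − 2277317| = 4133.

4133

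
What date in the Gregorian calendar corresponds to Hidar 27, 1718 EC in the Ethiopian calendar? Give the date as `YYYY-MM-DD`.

1725-12-04

Julian Day Number of the source date = 2351441.
Converting JDN 2351441 to the Gregorian calendar gives 4 December 1725 CE.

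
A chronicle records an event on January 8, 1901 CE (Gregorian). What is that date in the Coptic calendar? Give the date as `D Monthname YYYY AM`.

30 Koiak 1617 AM

Both dates share Julian Day Number 2415393; in the Coptic calendar that is 30 Koiak 1617 AM.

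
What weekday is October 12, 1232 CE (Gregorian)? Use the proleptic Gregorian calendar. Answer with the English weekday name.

Since JDN mod 7 = 1 (0 = Monday), the day is Tuesday.

Tuesday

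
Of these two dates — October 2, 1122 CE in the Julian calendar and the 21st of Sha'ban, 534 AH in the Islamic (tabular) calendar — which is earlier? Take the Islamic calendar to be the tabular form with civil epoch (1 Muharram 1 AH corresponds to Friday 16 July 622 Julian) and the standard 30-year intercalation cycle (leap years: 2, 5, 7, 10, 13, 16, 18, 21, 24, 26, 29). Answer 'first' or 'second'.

Converting both to JDN: 2131143 vs 2137544; the smaller is the first.

first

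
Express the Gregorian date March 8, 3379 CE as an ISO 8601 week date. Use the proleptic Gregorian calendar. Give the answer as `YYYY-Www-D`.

The weekday is Monday (ISO weekday 1).
That Monday belongs to ISO week 10 of ISO year 3379.

3379-W10-1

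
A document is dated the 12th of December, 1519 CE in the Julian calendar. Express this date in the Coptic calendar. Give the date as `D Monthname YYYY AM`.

Julian Day Number of the source date = 2276218.
Converting JDN 2276218 to the Coptic calendar gives 15 Koiak 1236 AM.

15 Koiak 1236 AM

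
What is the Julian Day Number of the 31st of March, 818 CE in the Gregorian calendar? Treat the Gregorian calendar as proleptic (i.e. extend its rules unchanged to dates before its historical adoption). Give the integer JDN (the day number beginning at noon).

2019918

JDN 2451545 is 1 January 2000 CE (Gregorian); the target day is −431627 days from there, so JDN = 2019918.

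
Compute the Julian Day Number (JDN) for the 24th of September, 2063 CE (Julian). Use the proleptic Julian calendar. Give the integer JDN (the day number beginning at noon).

2474835

Equivalently 7 October 2063 (Gregorian).
JDN 2451545 is 1 January 2000 CE (Gregorian); the target day is +23290 days from there, so JDN = 2474835.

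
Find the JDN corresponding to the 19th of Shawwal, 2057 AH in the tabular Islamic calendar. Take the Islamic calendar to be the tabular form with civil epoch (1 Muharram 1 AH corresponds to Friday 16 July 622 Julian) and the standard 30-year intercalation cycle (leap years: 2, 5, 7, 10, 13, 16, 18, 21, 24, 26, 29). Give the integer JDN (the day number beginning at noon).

In the Gregorian calendar the same day is 7 February 2618.
JDN 2400001 is 17 November 1858 CE (Gregorian), MJD 0; the target day is +277301 days from there, so JDN = 2677302.

2677302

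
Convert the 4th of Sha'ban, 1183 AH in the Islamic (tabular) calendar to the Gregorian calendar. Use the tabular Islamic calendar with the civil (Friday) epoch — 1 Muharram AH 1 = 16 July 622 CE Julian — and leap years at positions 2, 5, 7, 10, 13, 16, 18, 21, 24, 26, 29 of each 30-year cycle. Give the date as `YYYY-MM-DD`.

1769-12-03

Julian Day Number of the source date = 2367511.
Converting JDN 2367511 to the Gregorian calendar gives 3 December 1769 CE.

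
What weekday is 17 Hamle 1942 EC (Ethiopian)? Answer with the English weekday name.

Monday

In the Gregorian calendar this is 24 July 1950 (JDN 2433487).
Since JDN mod 7 = 0 (0 = Monday), the day is Monday.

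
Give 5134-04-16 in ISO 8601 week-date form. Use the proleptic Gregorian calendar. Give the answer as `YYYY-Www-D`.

The weekday is Monday (ISO weekday 1).
That Monday belongs to ISO week 16 of ISO year 5134.

5134-W16-1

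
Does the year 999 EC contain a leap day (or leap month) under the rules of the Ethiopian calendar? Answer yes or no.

yes

999 mod 4 = 3; in the Ethiopian calendar a year is leap when year mod 4 = 3, so it is a leap year.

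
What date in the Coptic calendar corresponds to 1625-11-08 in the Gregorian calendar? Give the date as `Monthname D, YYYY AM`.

Hathor 2, 1342 AM

Both dates share Julian Day Number 2314891; in the Coptic calendar that is 2 Hathor 1342 AM.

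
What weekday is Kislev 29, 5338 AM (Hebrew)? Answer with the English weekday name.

Monday

Equivalently 19 December 1577 Gregorian, JDN 2297400.
2297400 ≡ 0 (mod 7); counting from Monday = 0 gives Monday.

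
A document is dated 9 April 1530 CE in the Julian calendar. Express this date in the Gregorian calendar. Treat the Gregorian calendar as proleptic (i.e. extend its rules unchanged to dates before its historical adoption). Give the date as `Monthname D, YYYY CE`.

For dates in this range the Gregorian date is 10 days ahead of the Julian.
9 April 1530 Julian + 10 days → 19 April 1530 Gregorian.

April 19, 1530 CE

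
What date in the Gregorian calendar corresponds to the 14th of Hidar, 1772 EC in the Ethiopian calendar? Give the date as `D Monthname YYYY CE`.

22 November 1779 CE

Julian Day Number of the source date = 2371152.
Converting JDN 2371152 to the Gregorian calendar gives 22 November 1779 CE.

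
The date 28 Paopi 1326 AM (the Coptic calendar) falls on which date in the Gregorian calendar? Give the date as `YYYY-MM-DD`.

1609-11-04

Both dates share Julian Day Number 2309043; in the Gregorian calendar that is 4 November 1609 CE.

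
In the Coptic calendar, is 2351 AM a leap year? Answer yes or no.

yes

2351 mod 4 = 3; in the Coptic calendar a year is leap when year mod 4 = 3, so it is a leap year.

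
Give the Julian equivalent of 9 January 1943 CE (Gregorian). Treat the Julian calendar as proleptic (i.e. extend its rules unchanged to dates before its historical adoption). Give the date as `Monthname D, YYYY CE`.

At this point the Julian calendar is 13 days behind the Gregorian.
9 January 1943 Gregorian − 13 days → 27 December 1942 Julian.

December 27, 1942 CE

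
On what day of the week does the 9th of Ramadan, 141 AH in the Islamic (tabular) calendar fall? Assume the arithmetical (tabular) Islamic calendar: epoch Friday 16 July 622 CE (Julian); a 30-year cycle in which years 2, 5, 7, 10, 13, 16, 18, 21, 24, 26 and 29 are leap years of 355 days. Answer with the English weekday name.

Saturday

In the proleptic Gregorian calendar this is 17 January 759 (JDN 1998295).
1998295 ≡ 5 (mod 7); counting from Monday = 0 gives Saturday.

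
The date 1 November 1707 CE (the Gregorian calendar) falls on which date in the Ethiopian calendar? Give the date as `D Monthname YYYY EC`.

23 Tikimt 1700 EC

Both dates share Julian Day Number 2344833; in the Ethiopian calendar that is 23 Tikimt 1700 EC.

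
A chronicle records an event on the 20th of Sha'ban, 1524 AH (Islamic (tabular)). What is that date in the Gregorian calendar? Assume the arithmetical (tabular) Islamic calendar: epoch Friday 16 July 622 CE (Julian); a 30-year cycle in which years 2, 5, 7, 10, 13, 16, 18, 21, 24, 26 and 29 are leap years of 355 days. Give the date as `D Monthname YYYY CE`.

Julian Day Number of the source date = 2488366.
Converting JDN 2488366 to the Gregorian calendar gives 24 October 2100 CE.

24 October 2100 CE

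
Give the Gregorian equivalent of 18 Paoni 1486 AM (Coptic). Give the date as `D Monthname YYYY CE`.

23 June 1770 CE

Julian Day Number of the source date = 2367713.
Converting JDN 2367713 to the Gregorian calendar gives 23 June 1770 CE.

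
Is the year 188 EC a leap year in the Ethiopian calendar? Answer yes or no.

no

188 mod 4 = 0; in the Ethiopian calendar a year is leap when year mod 4 = 3, so it is a common year.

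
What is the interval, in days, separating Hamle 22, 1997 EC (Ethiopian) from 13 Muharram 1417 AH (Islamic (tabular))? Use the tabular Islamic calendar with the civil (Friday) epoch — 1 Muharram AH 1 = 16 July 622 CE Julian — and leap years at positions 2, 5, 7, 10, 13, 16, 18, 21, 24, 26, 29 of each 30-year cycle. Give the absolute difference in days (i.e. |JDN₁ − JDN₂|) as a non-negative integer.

First date → JDN 2453581; second date → JDN 2450235.
The interval is |2453581 − 2450235| = 3346 days.

3346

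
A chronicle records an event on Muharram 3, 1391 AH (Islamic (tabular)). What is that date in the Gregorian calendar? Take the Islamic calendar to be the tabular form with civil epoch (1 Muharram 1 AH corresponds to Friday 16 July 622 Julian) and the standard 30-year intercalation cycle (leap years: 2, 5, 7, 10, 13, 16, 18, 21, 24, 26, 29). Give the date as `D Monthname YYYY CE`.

1 March 1971 CE

Julian Day Number of the source date = 2441012.
Converting JDN 2441012 to the Gregorian calendar gives 1 March 1971 CE.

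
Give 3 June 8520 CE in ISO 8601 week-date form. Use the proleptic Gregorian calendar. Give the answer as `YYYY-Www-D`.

The weekday is Monday (ISO weekday 1).
That Monday belongs to ISO week 23 of ISO year 8520.

8520-W23-1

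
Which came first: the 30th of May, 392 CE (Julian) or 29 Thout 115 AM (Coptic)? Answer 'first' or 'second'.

first

First date → JDN 1864386; second date → JDN 1866696.
JDN 1864386 < JDN 1866696, so the first date is earlier.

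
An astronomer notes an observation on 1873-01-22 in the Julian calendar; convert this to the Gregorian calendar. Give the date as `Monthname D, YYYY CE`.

February 3, 1873 CE

For dates in this range the Gregorian date is 12 days ahead of the Julian.
22 January 1873 Julian + 12 days → 3 February 1873 Gregorian.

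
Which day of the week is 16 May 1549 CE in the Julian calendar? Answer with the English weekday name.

Thursday

In the proleptic Gregorian calendar this is 26 May 1549 (JDN 2286966).
Since JDN mod 7 = 3 (0 = Monday), the day is Thursday.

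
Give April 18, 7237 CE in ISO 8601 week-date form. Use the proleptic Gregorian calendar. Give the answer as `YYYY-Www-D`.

7237-W16-6

The weekday is Saturday (ISO weekday 6).
That Saturday belongs to ISO week 16 of ISO year 7237.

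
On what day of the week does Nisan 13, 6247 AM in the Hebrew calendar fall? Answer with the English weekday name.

Sunday

This is JDN 2629514 (6 April 2487 Gregorian).
2629514 ≡ 6 (mod 7); counting from Monday = 0 gives Sunday.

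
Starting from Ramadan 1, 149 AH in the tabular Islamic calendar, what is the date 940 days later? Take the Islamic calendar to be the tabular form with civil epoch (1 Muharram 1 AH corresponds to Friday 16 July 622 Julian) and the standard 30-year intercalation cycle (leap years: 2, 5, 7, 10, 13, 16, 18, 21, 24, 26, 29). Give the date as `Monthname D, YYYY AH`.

JDN of Ramadan 1, 149 AH = 2001122.
2001122 + 940 = 2002062.
JDN 2002062 in the tabular Islamic calendar is Rabi' al-Thani 25, 152 AH.

Rabi' al-Thani 25, 152 AH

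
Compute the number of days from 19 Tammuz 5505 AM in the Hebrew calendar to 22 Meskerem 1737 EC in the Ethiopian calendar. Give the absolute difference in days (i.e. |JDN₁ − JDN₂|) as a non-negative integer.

First date → JDN 2358608; second date → JDN 2358316.
The interval is |2358608 − 2358316| = 292 days.

292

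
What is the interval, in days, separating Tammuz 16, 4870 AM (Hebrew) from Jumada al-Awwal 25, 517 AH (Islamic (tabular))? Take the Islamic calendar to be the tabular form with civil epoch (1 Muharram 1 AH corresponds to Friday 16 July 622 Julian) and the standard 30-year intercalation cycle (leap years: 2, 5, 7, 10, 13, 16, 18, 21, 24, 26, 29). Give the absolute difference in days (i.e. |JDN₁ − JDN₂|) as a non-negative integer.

4763

First date → JDN 2126672; second date → JDN 2131435.
The interval is |2126672 − 2131435| = 4763 days.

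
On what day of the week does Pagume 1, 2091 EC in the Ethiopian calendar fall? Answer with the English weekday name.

Sunday

In the Gregorian calendar this is 6 September 2099 (JDN 2487953).
JDN 2487953 mod 7 = 6, and JDN 0 was a Monday, so this is a Sunday.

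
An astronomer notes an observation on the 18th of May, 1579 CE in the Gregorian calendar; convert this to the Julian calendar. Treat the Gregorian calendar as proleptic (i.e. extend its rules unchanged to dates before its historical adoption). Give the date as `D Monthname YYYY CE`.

At this point the Julian calendar is 10 days behind the Gregorian.
18 May 1579 Gregorian − 10 days → 8 May 1579 Julian.

8 May 1579 CE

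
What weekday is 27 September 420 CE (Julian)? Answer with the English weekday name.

Equivalently 28 September 420 Gregorian, JDN 1874733.
1874733 ≡ 0 (mod 7); counting from Monday = 0 gives Monday.

Monday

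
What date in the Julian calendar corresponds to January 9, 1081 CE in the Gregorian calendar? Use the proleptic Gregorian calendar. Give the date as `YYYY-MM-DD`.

1081-01-03

At this point the Julian calendar is 6 days behind the Gregorian.
9 January 1081 Gregorian − 6 days → 3 January 1081 Julian.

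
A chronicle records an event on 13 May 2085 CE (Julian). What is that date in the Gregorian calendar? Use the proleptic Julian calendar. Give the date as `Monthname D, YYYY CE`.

At this point the Julian calendar is 13 days behind the Gregorian.
13 May 2085 Julian + 13 days → 26 May 2085 Gregorian.

May 26, 2085 CE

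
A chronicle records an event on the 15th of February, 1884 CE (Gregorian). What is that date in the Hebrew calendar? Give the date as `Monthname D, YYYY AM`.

Julian Day Number of the source date = 2409222.
Converting JDN 2409222 to the Hebrew calendar gives 19 Shevat 5644 AM.

Shevat 19, 5644 AM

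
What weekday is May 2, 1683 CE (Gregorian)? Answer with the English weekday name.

Sunday

2335885 ≡ 6 (mod 7); counting from Monday = 0 gives Sunday.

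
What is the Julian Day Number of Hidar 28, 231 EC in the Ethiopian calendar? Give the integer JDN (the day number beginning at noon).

Equivalently 24 November 238 (proleptic Gregorian).
JDN 2299161 is 15 October 1582 CE (Gregorian); the target day is −490846 days from there, so JDN = 1808315.

1808315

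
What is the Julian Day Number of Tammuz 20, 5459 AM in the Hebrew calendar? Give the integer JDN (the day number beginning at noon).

In the Gregorian calendar the same day is 17 July 1699.
JDN 2451545 is 1 January 2000 CE (Gregorian); the target day is −109740 days from there, so JDN = 2341805.

2341805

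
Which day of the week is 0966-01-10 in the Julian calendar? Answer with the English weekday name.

This is JDN 2073899 (15 January 966 Gregorian).
Since JDN mod 7 = 2 (0 = Monday), the day is Wednesday.

Wednesday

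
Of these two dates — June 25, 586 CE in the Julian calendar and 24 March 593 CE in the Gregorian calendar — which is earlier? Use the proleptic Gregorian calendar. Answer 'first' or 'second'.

first

First date → JDN 1935270; second date → JDN 1937732.
JDN 1935270 < JDN 1937732, so the first date is earlier.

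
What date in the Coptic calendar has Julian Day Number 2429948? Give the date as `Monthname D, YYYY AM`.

The Gregorian equivalent of JDN 2429948 is 14 November 1940.
In the Coptic calendar that day is Hathor 5, 1657 AM.

Hathor 5, 1657 AM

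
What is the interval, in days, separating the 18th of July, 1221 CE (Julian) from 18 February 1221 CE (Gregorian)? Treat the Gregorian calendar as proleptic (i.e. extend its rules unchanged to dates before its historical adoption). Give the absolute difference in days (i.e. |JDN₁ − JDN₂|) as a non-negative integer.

JDN of the first date = 2167227.
JDN of the second date = 2167070.
|2167070 − 2167227| = 157.

157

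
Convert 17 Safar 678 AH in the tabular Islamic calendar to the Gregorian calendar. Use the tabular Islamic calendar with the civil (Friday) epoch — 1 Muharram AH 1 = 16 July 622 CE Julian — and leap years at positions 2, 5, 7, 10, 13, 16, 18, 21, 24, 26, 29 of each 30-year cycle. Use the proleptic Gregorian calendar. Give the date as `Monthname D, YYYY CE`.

Julian Day Number of the source date = 2188392.
Converting JDN 2188392 to the Gregorian calendar gives 6 July 1279 CE.

July 6, 1279 CE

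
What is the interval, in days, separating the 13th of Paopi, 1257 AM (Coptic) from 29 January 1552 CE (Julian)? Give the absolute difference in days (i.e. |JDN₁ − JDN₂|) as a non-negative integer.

4128

First date → JDN 2283826; second date → JDN 2287954.
The interval is |2283826 − 2287954| = 4128 days.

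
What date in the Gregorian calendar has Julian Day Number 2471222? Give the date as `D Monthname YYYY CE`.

JDN 2451545 is 1 Jan 2000; 2471222 is +19677 days from there.

15 November 2053 CE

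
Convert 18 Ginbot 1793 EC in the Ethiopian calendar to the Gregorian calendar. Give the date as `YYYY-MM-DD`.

Julian Day Number of the source date = 2379006.
Converting JDN 2379006 to the Gregorian calendar gives 25 May 1801 CE.

1801-05-25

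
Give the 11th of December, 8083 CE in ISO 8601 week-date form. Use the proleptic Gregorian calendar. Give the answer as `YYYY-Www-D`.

8083-W49-6

The weekday is Saturday (ISO weekday 6).
That Saturday belongs to ISO week 49 of ISO year 8083.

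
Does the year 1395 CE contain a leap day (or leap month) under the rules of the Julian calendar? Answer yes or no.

no

1395 mod 4 = 3, so it is a common year in the Julian calendar.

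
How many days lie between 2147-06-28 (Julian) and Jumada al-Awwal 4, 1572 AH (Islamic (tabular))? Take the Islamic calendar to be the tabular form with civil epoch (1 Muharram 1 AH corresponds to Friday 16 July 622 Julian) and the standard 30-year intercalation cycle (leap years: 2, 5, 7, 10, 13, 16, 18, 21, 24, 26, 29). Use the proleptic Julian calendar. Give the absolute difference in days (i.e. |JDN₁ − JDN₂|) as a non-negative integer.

First date → JDN 2505428; second date → JDN 2505271.
The interval is |2505428 − 2505271| = 157 days.

157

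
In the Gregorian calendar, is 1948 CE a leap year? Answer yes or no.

1948 is divisible by 4 and not by 100, so it is a leap year.

yes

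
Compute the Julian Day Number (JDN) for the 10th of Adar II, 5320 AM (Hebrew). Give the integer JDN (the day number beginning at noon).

Equivalently 18 March 1560 (proleptic Gregorian).
JDN 2451545 is 1 January 2000 CE (Gregorian); the target day is −160630 days from there, so JDN = 2290915.

2290915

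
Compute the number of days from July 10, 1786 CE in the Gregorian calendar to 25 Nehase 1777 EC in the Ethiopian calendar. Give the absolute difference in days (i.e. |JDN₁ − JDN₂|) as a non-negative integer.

315

First date → JDN 2373574; second date → JDN 2373259.
The interval is |2373574 − 2373259| = 315 days.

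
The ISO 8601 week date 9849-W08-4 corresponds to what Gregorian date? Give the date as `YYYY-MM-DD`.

ISO week 1 of 9849 is the week containing the first Thursday of 9849.
Week 8, day 4 (Thursday) lands on 9849-02-22.

9849-02-22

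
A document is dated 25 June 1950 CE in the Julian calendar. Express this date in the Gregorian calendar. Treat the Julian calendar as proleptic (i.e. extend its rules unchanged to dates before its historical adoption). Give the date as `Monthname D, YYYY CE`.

July 8, 1950 CE

The Julian–Gregorian offset here is 13 days (Julian trailing).
25 June 1950 Julian + 13 days → 8 July 1950 Gregorian.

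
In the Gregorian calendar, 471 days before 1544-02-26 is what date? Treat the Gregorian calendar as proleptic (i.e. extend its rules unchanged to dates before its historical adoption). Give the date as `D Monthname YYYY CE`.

12 November 1542 CE

JDN of 1544-02-26 = 2285050.
2285050 − 471 = 2284579.
JDN 2284579 in the Gregorian calendar is 12 November 1542 CE.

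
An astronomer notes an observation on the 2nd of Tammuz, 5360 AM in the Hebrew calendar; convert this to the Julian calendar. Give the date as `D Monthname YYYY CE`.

4 June 1600 CE

The source date corresponds to 14 June 1600 in the Gregorian calendar (JDN 2305613).
That day falls on 4 June 1600 CE in the Julian calendar.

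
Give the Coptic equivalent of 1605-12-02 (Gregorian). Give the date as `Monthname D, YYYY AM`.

Julian Day Number of the source date = 2307610.
Converting JDN 2307610 to the Coptic calendar gives 26 Hathor 1322 AM.

Hathor 26, 1322 AM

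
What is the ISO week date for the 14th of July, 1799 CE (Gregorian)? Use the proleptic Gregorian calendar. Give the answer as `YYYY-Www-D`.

The weekday is Sunday (ISO weekday 7).
That Sunday belongs to ISO week 28 of ISO year 1799.

1799-W28-7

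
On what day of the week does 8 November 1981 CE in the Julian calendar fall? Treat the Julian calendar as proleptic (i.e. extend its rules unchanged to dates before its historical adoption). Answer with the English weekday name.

Equivalently 21 November 1981 Gregorian, JDN 2444930.
2444930 ≡ 5 (mod 7); counting from Monday = 0 gives Saturday.

Saturday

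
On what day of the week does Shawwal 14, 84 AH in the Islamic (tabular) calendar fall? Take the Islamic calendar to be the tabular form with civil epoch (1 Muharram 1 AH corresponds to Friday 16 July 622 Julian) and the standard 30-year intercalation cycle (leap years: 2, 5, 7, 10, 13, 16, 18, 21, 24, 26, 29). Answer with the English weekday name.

Tuesday

This is JDN 1978131 (3 November 703 Gregorian).
1978131 ≡ 1 (mod 7); counting from Monday = 0 gives Tuesday.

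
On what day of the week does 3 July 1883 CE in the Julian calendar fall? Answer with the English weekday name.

Sunday

In the Gregorian calendar this is 15 July 1883 (JDN 2409007).
2409007 ≡ 6 (mod 7); counting from Monday = 0 gives Sunday.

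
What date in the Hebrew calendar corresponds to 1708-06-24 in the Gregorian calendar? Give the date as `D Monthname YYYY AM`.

6 Tammuz 5468 AM

Julian Day Number of the source date = 2345069.
Converting JDN 2345069 to the Hebrew calendar gives 6 Tammuz 5468 AM.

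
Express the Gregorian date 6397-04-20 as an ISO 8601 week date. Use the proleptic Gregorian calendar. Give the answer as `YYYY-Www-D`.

The weekday is Sunday (ISO weekday 7).
That Sunday belongs to ISO week 16 of ISO year 6397.

6397-W16-7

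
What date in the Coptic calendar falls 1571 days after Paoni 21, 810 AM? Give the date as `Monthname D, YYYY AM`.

Paopi 6, 815 AM

Counting 1571 days forward from JDN 2120807 reaches JDN 2122378, which is Paopi 6, 815 AM.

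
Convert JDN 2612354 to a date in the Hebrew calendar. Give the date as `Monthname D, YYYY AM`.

Nisan 10, 6200 AM

JDN 2612354 is 12 April 2440 in the Gregorian calendar.
In the Hebrew calendar that day is Nisan 10, 6200 AM.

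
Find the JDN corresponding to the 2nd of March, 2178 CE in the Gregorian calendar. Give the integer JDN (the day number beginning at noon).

2516619

JDN 2400001 is 17 November 1858 CE (Gregorian), MJD 0; the target day is +116618 days from there, so JDN = 2516619.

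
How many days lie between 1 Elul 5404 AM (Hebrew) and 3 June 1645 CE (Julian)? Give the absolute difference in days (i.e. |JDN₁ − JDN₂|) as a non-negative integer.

JDN of the first date = 2321764.
JDN of the second date = 2322048.
|2322048 − 2321764| = 284.

284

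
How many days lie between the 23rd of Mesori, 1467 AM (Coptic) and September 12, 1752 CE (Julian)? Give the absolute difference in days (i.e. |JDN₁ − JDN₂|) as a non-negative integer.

393

First date → JDN 2360838; second date → JDN 2361231.
The interval is |2360838 − 2361231| = 393 days.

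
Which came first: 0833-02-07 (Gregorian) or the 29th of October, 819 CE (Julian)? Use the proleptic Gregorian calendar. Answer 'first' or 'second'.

First date → JDN 2025345; second date → JDN 2020499.
JDN 2020499 < JDN 2025345, so the second date is earlier.

second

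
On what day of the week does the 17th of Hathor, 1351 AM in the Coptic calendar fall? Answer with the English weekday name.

Equivalently 23 November 1634 Gregorian, JDN 2318193.
JDN 2318193 mod 7 = 3, and JDN 0 was a Monday, so this is a Thursday.

Thursday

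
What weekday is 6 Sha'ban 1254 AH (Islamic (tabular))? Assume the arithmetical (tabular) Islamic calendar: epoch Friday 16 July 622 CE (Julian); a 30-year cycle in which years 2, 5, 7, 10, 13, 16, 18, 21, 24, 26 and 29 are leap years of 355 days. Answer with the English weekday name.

Thursday

In the Gregorian calendar this is 25 October 1838 (JDN 2392673).
2392673 ≡ 3 (mod 7); counting from Monday = 0 gives Thursday.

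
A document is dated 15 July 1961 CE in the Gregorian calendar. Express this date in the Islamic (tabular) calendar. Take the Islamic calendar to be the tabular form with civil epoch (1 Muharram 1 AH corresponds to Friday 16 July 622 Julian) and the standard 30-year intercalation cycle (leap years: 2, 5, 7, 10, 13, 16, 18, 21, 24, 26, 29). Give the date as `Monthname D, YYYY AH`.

Safar 1, 1381 AH

Both dates share Julian Day Number 2437496; in the tabular Islamic calendar that is 1 Safar 1381 AH.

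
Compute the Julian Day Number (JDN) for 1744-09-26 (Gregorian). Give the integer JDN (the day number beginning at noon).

JDN 2451545 is 1 January 2000 CE (Gregorian); the target day is −93233 days from there, so JDN = 2358312.

2358312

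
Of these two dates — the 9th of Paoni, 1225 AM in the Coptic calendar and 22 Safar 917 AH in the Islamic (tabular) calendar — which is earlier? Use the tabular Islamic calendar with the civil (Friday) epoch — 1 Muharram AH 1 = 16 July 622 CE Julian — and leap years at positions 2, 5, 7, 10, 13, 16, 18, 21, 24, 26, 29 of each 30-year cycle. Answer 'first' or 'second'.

The two dates have Julian Day Numbers 2272374 and 2273091 respectively.
Since 2272374 < 2273091, the first date comes first.

first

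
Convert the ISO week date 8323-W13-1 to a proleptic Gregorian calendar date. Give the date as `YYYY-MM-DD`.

8323-03-26

ISO week 1 of 8323 is the week containing the first Thursday of 8323.
Week 13, day 1 (Monday) lands on 8323-03-26.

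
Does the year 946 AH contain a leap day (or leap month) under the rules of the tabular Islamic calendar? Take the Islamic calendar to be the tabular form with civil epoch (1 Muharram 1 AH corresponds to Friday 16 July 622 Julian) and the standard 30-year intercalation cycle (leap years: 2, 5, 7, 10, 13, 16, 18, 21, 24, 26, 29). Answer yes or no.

yes

Year 946 AH is year 16 of its 30-year cycle; leap positions are 2, 5, 7, 10, 13, 16, 18, 21, 24, 26, 29, so it is a leap year (355 days).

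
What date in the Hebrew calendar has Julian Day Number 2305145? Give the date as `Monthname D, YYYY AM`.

Adar 7, 5359 AM

The Gregorian equivalent of JDN 2305145 is 4 March 1599.
In the Hebrew calendar that day is Adar 7, 5359 AM.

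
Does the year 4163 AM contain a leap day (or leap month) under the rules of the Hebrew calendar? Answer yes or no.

no

Hebrew year 4163 is year 2 of its 19-year Metonic cycle; leap years are at positions 3, 6, 8, 11, 14, 17, 19, so it is a common year (12 months).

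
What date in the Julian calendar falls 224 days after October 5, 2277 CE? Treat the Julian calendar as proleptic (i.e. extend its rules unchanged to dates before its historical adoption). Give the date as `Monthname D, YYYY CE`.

JDN of October 5, 2277 CE = 2553010.
2553010 + 224 = 2553234.
JDN 2553234 in the Julian calendar is May 17, 2278 CE.

May 17, 2278 CE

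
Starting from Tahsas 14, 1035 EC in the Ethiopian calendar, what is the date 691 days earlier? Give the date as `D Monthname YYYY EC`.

Counting 691 days back from JDN 2101992 reaches JDN 2101301, which is 23 Tir 1033 EC.

23 Tir 1033 EC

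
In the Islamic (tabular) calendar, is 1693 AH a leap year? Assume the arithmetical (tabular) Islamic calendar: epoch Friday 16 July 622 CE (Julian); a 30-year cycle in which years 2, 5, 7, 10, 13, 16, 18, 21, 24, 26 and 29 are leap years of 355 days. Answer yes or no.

Year 1693 AH is year 13 of its 30-year cycle; leap positions are 2, 5, 7, 10, 13, 16, 18, 21, 24, 26, 29, so it is a leap year (355 days).

yes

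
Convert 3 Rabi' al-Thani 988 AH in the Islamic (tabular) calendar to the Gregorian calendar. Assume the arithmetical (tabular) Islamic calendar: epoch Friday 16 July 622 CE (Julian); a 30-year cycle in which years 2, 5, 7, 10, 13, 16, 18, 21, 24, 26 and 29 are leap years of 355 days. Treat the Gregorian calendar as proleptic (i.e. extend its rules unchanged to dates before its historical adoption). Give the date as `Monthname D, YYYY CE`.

Both dates share Julian Day Number 2298291; in the Gregorian calendar that is 28 May 1580 CE.

May 28, 1580 CE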